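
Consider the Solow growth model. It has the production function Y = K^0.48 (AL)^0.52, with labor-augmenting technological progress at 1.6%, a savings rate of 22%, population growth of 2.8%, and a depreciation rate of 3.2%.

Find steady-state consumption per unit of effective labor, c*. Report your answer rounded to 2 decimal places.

c* ≈ 2.08

At the steady state, Δk = 0, so s·k^α = (n + g + δ)·k.
Rearranging, k^(1−α) = s / (n + g + δ).
k^0.52 = 0.22 / (0.028 + 0.016 + 0.032) = 0.22 / 0.076 = 2.8947
k* = 2.8947^(1/0.52) ≈ 7.7215
y* = (k*)^α = 7.7215^0.48 ≈ 2.6675
c* = (1 − s)·y* = (1 − 0.22) × 2.6675 ≈ 2.0807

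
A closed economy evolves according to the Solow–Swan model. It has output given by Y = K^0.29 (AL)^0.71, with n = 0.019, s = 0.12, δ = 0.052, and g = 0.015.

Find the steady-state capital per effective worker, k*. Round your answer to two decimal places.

k* ≈ 1.60

In steady state, investment equals break-even investment: s·k^α = (n + g + δ)·k.
Rearranging, k^(1−α) = s / (n + g + δ).
k^0.71 = 0.12 / (0.019 + 0.015 + 0.052) = 0.12 / 0.086 = 1.3953
k* = 1.3953^(1/0.71) ≈ 1.5987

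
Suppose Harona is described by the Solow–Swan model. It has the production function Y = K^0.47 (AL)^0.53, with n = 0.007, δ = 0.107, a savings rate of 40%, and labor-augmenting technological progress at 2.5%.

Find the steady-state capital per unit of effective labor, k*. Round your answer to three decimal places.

k* = 7.347

In steady state, investment equals break-even investment: s·k^α = (n + g + δ)·k.
Rearranging, k^(1−α) = s / (n + g + δ).
k^0.53 = 0.40 / (0.007 + 0.025 + 0.107) = 0.40 / 0.139 = 2.8777
k* = 2.8777^(1/0.53) ≈ 7.3472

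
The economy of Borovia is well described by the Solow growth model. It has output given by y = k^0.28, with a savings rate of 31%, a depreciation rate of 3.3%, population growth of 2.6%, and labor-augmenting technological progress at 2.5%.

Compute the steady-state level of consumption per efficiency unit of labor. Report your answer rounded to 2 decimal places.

At the steady state, Δk = 0, so s·k^α = (n + g + δ)·k.
Rearranging, k^(1−α) = s / (n + g + δ).
k^0.72 = 0.31 / (0.026 + 0.025 + 0.033) = 0.31 / 0.084 = 3.6905
k* = 3.6905^(1/0.72) ≈ 6.1322
y* = (k*)^α = 6.1322^0.28 ≈ 1.6616
c* = (1 − s)·y* = (1 − 0.31) × 1.6616 ≈ 1.1465

c* = 1.15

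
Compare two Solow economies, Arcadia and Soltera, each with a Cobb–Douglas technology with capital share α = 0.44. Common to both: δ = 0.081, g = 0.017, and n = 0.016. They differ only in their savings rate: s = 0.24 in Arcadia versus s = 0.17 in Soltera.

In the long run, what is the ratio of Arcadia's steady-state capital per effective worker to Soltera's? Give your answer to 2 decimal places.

Steady-state k* = [s/(n + g + δ)]^(1/(1−α)), so the ratio is [ (s_A/(n + g + δ)_A) / (s_S/(n + g + δ)_S) ]^1.7857.
s_A/(n + g + δ)_A = 0.24/0.114 = 2.1053; s_S/(n + g + δ)_S = 0.17/0.114 = 1.4912.
Ratio = (2.1053/1.4912)^1.7857 = 1.4118^1.7857 ≈ 1.8512

k*_A / k*_S ≈ 1.85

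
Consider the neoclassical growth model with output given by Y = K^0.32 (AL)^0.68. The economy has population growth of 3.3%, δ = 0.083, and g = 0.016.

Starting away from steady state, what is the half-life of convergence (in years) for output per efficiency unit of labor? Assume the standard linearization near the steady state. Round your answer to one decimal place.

half-life ≈ 7.7 years

Near the steady state the convergence rate is λ = (1 − α)(n + g + δ).
λ = (1 − 0.32) × 0.132 = 0.68 × 0.132 = 0.08976
Half-life = ln 2 / λ = 0.6931 / 0.08976 ≈ 7.72 years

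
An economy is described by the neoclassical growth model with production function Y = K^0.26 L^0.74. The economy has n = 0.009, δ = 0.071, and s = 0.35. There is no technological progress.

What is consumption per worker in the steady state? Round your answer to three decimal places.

Steady state requires s·f(k) = (n + δ)·k, i.e. s·k^α = (n + δ)·k.
Rearranging, k^(1−α) = s / (n + δ).
k^0.74 = 0.35 / (0.009 + 0.071) = 0.35 / 0.080 = 4.3750
k* = 4.3750^(1/0.74) ≈ 7.3483
y* = (k*)^α = 7.3483^0.26 ≈ 1.6796
c* = (1 − s)·y* = (1 − 0.35) × 1.6796 ≈ 1.0917

c* = 1.092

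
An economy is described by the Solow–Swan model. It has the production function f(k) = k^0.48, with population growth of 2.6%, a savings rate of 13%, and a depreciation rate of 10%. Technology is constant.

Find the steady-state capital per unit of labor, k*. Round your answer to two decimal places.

k* = 1.06

Steady state requires s·f(k) = (n + δ)·k, i.e. s·k^α = (n + δ)·k.
Dividing both sides by k: k^(1−α) = s / (n + δ).
k^0.52 = 0.13 / (0.026 + 0.100) = 0.13 / 0.126 = 1.0317
k* = 1.0317^(1/0.52) ≈ 1.0619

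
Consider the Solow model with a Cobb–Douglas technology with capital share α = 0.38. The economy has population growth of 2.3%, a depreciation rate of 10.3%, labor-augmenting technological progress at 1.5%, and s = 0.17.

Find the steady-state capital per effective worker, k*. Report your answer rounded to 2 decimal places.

Steady state requires s·f(k) = (n + g + δ)·k, i.e. s·k^α = (n + g + δ)·k.
Dividing both sides by k: k^(1−α) = s / (n + g + δ).
k^0.62 = 0.17 / (0.023 + 0.015 + 0.103) = 0.17 / 0.141 = 1.2057
k* = 1.2057^(1/0.62) ≈ 1.3522

k* ≈ 1.35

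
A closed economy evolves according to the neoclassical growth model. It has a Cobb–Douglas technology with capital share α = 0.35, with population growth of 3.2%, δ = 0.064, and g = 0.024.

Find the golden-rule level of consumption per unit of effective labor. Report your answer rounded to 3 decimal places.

At the golden rule, f'(k) = n + g + δ, so α·k^(α−1) = n + g + δ and k_gold = (α/(n + g + δ))^(1/(1−α)).
k_gold = (0.35/0.120)^(1/0.65) = 2.9167^1.5385 ≈ 5.1908
c_gold = f(k_gold) − (n + g + δ)·k_gold = 1.7796 − 0.120×5.1908 ≈ 1.1567

c_gold ≈ 1.157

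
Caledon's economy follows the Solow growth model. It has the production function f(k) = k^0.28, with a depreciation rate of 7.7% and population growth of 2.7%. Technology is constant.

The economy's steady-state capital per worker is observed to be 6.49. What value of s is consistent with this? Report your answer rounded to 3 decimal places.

In steady state, investment equals break-even investment: s·k^α = (n + δ)·k.
So s / (n + δ) = (k*)^(1−α) = 6.49^0.72 = 3.8443.
Therefore s = 3.8443 × (n + δ) = 3.8443 × 0.104 = 0.3998.

s ≈ 0.400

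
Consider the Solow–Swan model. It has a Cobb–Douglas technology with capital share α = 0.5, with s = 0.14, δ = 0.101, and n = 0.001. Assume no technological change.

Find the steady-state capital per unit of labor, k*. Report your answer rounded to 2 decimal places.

In steady state, investment equals break-even investment: s·k^α = (n + δ)·k.
Dividing both sides by k: k^(1−α) = s / (n + δ).
k^0.5 = 0.14 / (0.001 + 0.101) = 0.14 / 0.102 = 1.3725
k* = 1.3725^(1/0.5) ≈ 1.8838

k* ≈ 1.88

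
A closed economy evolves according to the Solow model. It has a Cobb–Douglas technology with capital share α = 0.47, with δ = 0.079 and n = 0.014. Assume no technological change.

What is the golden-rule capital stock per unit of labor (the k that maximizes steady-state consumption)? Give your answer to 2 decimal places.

k_gold ≈ 21.26

The golden rule sets f'(k) = n + δ, i.e. α·k^(α−1) = n + δ.
So k^(1−α) = α / (n + δ) = 0.47 / 0.093 = 5.0538.
k_gold = 5.0538^(1/0.53) ≈ 21.2609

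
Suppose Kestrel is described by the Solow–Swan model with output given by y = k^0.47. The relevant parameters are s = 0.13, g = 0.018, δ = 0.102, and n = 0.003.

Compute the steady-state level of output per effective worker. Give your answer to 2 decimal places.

Steady state requires s·f(k) = (n + g + δ)·k, i.e. s·k^α = (n + g + δ)·k.
Dividing both sides by k: k^(1−α) = s / (n + g + δ).
k^0.53 = 0.13 / (0.003 + 0.018 + 0.102) = 0.13 / 0.123 = 1.0569
k* = 1.0569^(1/0.53) ≈ 1.1101
y* = (k*)^α = 1.1101^0.47 ≈ 1.0503

y* ≈ 1.05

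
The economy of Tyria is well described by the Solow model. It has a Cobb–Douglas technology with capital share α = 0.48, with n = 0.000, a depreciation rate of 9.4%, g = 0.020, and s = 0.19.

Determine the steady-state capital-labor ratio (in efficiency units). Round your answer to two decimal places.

k* = 2.67

At the steady state, Δk = 0, so s·k^α = (n + g + δ)·k.
Rearranging, k^(1−α) = s / (n + g + δ).
k^0.52 = 0.19 / (0.000 + 0.020 + 0.094) = 0.19 / 0.114 = 1.6667
k* = 1.6667^(1/0.52) ≈ 2.6708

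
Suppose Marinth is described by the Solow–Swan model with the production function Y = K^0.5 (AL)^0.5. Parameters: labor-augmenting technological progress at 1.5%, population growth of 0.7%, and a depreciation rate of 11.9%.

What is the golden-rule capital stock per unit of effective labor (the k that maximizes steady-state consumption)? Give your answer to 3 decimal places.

k_gold ≈ 12.575

The golden rule sets f'(k) = n + g + δ, i.e. α·k^(α−1) = n + g + δ.
So k^(1−α) = α / (n + g + δ) = 0.5 / 0.141 = 3.5461.
k_gold = 3.5461^(1/0.5) ≈ 12.5748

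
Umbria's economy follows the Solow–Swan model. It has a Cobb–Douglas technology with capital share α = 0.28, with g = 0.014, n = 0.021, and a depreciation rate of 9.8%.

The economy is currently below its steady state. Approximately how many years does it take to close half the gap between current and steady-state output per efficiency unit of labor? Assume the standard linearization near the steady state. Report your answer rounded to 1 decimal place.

Near the steady state the convergence rate is λ = (1 − α)(n + g + δ).
λ = (1 − 0.28) × 0.133 = 0.72 × 0.133 = 0.09576
Half-life = ln 2 / λ = 0.6931 / 0.09576 ≈ 7.24 years

t_½ ≈ 7.2 years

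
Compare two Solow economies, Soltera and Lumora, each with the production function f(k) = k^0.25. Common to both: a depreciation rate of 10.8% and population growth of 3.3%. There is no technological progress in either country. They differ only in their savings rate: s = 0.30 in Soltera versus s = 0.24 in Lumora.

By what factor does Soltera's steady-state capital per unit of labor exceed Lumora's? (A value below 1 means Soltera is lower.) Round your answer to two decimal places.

Steady-state k* = [s/(n + δ)]^(1/(1−α)), so the ratio is [ (s_S/(n + δ)_S) / (s_L/(n + δ)_L) ]^1.3333.
s_S/(n + δ)_S = 0.30/0.141 = 2.1277; s_L/(n + δ)_L = 0.24/0.141 = 1.7021.
Ratio = (2.1277/1.7021)^1.3333 = 1.2500^1.3333 ≈ 1.3465

k*_S / k*_L ≈ 1.35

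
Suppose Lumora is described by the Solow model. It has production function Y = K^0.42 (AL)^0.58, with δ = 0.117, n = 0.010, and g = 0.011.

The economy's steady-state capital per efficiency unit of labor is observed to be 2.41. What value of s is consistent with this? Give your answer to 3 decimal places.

s ≈ 0.230

At the steady state, Δk = 0, so s·k^α = (n + g + δ)·k.
So s / (n + g + δ) = (k*)^(1−α) = 2.41^0.58 = 1.6656.
Therefore s = 1.6656 × (n + g + δ) = 1.6656 × 0.138 = 0.2299.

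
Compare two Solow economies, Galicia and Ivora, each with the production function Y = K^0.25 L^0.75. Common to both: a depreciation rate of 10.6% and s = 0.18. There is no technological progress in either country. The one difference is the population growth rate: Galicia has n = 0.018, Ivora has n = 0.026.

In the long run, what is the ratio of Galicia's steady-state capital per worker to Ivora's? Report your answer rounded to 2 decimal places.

ratio ≈ 1.09

Steady-state k* = [s/(n + δ)]^(1/(1−α)), so the ratio is [ (s_G/(n + δ)_G) / (s_I/(n + δ)_I) ]^1.3333.
s_G/(n + δ)_G = 0.18/0.124 = 1.4516; s_I/(n + δ)_I = 0.18/0.132 = 1.3636.
Ratio = (1.4516/1.3636)^1.3333 = 1.0645^1.3333 ≈ 1.0869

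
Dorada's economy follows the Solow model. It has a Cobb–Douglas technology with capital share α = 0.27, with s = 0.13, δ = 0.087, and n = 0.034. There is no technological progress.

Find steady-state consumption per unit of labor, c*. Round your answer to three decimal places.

c* ≈ 0.893

Steady state requires s·f(k) = (n + δ)·k, i.e. s·k^α = (n + δ)·k.
Rearranging, k^(1−α) = s / (n + δ).
k^0.73 = 0.13 / (0.034 + 0.087) = 0.13 / 0.121 = 1.0744
k* = 1.0744^(1/0.73) ≈ 1.1033
y* = (k*)^α = 1.1033^0.27 ≈ 1.0269
c* = (1 − s)·y* = (1 − 0.13) × 1.0269 ≈ 0.8934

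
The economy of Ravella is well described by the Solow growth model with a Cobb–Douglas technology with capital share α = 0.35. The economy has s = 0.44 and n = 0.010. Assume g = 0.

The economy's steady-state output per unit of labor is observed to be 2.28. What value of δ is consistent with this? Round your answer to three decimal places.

Steady state requires s·f(k) = (n + δ)·k, i.e. s·k^α = (n + δ)·k.
Since y* = [s/(n + δ)]^(α/(1−α)), we have s/(n + δ) = (y*)^((1−α)/α) = 2.28^1.8571 = 4.6208.
Therefore n + δ = s / 4.6208 = 0.44 / 4.6208 = 0.0952, so δ = 0.0952 − 0.010 = 0.0852.

δ ≈ 0.085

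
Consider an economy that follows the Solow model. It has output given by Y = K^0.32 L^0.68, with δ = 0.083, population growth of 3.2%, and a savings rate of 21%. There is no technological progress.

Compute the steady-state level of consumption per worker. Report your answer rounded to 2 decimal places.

c* = 1.05

Steady state requires s·f(k) = (n + δ)·k, i.e. s·k^α = (n + δ)·k.
Rearranging, k^(1−α) = s / (n + δ).
k^0.68 = 0.21 / (0.032 + 0.083) = 0.21 / 0.115 = 1.8261
k* = 1.8261^(1/0.68) ≈ 2.4243
y* = (k*)^α = 2.4243^0.32 ≈ 1.3276
c* = (1 − s)·y* = (1 − 0.21) × 1.3276 ≈ 1.0488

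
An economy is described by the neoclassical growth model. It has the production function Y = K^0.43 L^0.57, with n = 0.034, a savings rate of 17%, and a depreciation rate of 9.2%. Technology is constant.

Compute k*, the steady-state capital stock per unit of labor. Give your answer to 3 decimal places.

k* = 1.691

Steady state requires s·f(k) = (n + δ)·k, i.e. s·k^α = (n + δ)·k.
Dividing both sides by k: k^(1−α) = s / (n + δ).
k^0.57 = 0.17 / (0.034 + 0.092) = 0.17 / 0.126 = 1.3492
k* = 1.3492^(1/0.57) ≈ 1.6912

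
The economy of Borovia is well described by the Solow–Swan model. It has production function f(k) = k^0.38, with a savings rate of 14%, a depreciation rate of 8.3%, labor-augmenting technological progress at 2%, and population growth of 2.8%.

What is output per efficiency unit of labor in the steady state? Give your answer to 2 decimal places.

Steady state requires s·f(k) = (n + g + δ)·k, i.e. s·k^α = (n + g + δ)·k.
Dividing both sides by k: k^(1−α) = s / (n + g + δ).
k^0.62 = 0.14 / (0.028 + 0.020 + 0.083) = 0.14 / 0.131 = 1.0687
k* = 1.0687^(1/0.62) ≈ 1.1131
y* = (k*)^α = 1.1131^0.38 ≈ 1.0416

y* = 1.04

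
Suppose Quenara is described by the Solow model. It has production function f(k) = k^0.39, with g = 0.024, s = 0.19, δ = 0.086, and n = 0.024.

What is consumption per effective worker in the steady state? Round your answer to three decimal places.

Steady state requires s·f(k) = (n + g + δ)·k, i.e. s·k^α = (n + g + δ)·k.
Rearranging, k^(1−α) = s / (n + g + δ).
k^0.61 = 0.19 / (0.024 + 0.024 + 0.086) = 0.19 / 0.134 = 1.4179
k* = 1.4179^(1/0.61) ≈ 1.7726
y* = (k*)^α = 1.7726^0.39 ≈ 1.2501
c* = (1 − s)·y* = (1 − 0.19) × 1.2501 ≈ 1.0126

c* ≈ 1.013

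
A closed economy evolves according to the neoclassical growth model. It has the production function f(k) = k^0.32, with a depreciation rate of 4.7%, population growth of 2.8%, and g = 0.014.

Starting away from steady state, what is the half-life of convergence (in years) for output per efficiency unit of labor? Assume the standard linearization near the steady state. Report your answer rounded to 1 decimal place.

t_½ ≈ 11.5 years

Near the steady state the convergence rate is λ = (1 − α)(n + g + δ).
λ = (1 − 0.32) × 0.089 = 0.68 × 0.089 = 0.06052
Half-life = ln 2 / λ = 0.6931 / 0.06052 ≈ 11.45 years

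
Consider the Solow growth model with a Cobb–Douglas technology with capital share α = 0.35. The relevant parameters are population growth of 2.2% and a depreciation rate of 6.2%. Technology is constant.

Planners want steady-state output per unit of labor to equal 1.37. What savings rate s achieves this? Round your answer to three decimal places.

Steady state requires s·f(k) = (n + δ)·k, i.e. s·k^α = (n + δ)·k.
Since y* = [s/(n + δ)]^(α/(1−α)), we have s/(n + δ) = (y*)^((1−α)/α) = 1.37^1.8571 = 1.7943.
Therefore s = 1.7943 × (n + δ) = 1.7943 × 0.084 = 0.1507.

s ≈ 0.151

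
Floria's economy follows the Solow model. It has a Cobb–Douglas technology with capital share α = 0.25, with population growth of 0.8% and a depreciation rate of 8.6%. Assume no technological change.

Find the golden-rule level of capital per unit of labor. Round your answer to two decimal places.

The golden rule sets f'(k) = n + δ, i.e. α·k^(α−1) = n + δ.
So k^(1−α) = α / (n + δ) = 0.25 / 0.094 = 2.6596.
k_gold = 2.6596^(1/0.75) ≈ 3.6849

k_gold ≈ 3.68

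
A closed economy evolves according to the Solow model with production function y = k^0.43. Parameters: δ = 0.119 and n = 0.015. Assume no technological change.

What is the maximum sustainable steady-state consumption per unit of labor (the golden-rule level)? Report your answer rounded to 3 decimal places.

At the golden rule, f'(k) = n + δ, so α·k^(α−1) = n + δ and k_gold = (α/(n + δ))^(1/(1−α)).
k_gold = (0.43/0.134)^(1/0.57) = 3.2090^1.7544 ≈ 7.7335
c_gold = f(k_gold) − (n + δ)·k_gold = 2.4099 − 0.134×7.7335 ≈ 1.3736

c_gold ≈ 1.374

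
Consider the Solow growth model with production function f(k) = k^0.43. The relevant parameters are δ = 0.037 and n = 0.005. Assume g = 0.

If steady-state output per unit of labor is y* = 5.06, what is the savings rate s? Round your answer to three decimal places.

At the steady state, Δk = 0, so s·k^α = (n + δ)·k.
Since y* = [s/(n + δ)]^(α/(1−α)), we have s/(n + δ) = (y*)^((1−α)/α) = 5.06^1.3256 = 8.5787.
Therefore s = 8.5787 × (n + δ) = 8.5787 × 0.042 = 0.3603.

s ≈ 0.360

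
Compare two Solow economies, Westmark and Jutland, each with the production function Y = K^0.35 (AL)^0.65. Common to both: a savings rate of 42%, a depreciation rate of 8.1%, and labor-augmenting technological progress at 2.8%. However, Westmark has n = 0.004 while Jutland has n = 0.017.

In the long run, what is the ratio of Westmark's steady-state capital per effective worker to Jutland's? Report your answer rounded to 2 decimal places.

Steady-state k* = [s/(n + g + δ)]^(1/(1−α)), so the ratio is [ (s_W/(n + g + δ)_W) / (s_J/(n + g + δ)_J) ]^1.5385.
s_W/(n + g + δ)_W = 0.42/0.113 = 3.7168; s_J/(n + g + δ)_J = 0.42/0.126 = 3.3333.
Ratio = (3.7168/3.3333)^1.5385 = 1.1151^1.5385 ≈ 1.1825

ratio ≈ 1.18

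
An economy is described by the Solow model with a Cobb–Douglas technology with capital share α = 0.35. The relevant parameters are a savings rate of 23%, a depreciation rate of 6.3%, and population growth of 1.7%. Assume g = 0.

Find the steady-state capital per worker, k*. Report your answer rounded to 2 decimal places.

k* = 5.08

At the steady state, Δk = 0, so s·k^α = (n + δ)·k.
Rearranging, k^(1−α) = s / (n + δ).
k^0.65 = 0.23 / (0.017 + 0.063) = 0.23 / 0.080 = 2.8750
k* = 2.8750^(1/0.65) ≈ 5.0769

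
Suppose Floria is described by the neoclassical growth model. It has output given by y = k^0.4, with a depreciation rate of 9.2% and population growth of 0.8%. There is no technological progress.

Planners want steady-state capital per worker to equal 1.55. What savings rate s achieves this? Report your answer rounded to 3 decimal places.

s ≈ 0.130

Steady state requires s·f(k) = (n + δ)·k, i.e. s·k^α = (n + δ)·k.
So s / (n + δ) = (k*)^(1−α) = 1.55^0.6 = 1.3008.
Therefore s = 1.3008 × (n + δ) = 1.3008 × 0.100 = 0.1301.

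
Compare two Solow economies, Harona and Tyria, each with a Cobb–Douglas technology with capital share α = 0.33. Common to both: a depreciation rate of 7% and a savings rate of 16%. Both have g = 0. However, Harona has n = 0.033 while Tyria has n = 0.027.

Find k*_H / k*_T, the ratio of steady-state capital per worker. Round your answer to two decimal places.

Steady-state k* = [s/(n + δ)]^(1/(1−α)), so the ratio is [ (s_H/(n + δ)_H) / (s_T/(n + δ)_T) ]^1.4925.
s_H/(n + δ)_H = 0.16/0.103 = 1.5534; s_T/(n + δ)_T = 0.16/0.097 = 1.6495.
Ratio = (1.5534/1.6495)^1.4925 = 0.9417^1.4925 ≈ 0.9142

k*_H / k*_T ≈ 0.91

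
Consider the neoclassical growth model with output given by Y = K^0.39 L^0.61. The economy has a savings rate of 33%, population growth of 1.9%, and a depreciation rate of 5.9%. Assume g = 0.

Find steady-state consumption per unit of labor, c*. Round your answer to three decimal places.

In steady state, investment equals break-even investment: s·k^α = (n + δ)·k.
Rearranging, k^(1−α) = s / (n + δ).
k^0.61 = 0.33 / (0.019 + 0.059) = 0.33 / 0.078 = 4.2308
k* = 4.2308^(1/0.61) ≈ 10.6395
y* = (k*)^α = 10.6395^0.39 ≈ 2.5148
c* = (1 − s)·y* = (1 − 0.33) × 2.5148 ≈ 1.6849

c* ≈ 1.685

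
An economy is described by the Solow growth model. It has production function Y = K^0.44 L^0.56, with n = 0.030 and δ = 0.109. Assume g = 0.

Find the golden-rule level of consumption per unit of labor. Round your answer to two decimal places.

At the golden rule, f'(k) = n + δ, so α·k^(α−1) = n + δ and k_gold = (α/(n + δ))^(1/(1−α)).
k_gold = (0.44/0.139)^(1/0.56) = 3.1655^1.7857 ≈ 7.8278
c_gold = f(k_gold) − (n + δ)·k_gold = 2.4729 − 0.139×7.8278 ≈ 1.3848

c_gold ≈ 1.38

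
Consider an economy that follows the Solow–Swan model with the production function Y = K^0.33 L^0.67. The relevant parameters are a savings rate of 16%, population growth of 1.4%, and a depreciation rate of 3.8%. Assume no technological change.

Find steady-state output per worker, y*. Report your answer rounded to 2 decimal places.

At the steady state, Δk = 0, so s·k^α = (n + δ)·k.
Dividing both sides by k: k^(1−α) = s / (n + δ).
k^0.67 = 0.16 / (0.014 + 0.038) = 0.16 / 0.052 = 3.0769
k* = 3.0769^(1/0.67) ≈ 5.3521
y* = (k*)^α = 5.3521^0.33 ≈ 1.7395

y* ≈ 1.74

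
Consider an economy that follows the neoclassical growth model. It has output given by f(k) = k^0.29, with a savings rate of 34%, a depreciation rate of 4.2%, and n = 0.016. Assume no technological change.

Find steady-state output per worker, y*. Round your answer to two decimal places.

At the steady state, Δk = 0, so s·k^α = (n + δ)·k.
Dividing both sides by k: k^(1−α) = s / (n + δ).
k^0.71 = 0.34 / (0.016 + 0.042) = 0.34 / 0.058 = 5.8621
k* = 5.8621^(1/0.71) ≈ 12.0716
y* = (k*)^α = 12.0716^0.29 ≈ 2.0593

y* ≈ 2.06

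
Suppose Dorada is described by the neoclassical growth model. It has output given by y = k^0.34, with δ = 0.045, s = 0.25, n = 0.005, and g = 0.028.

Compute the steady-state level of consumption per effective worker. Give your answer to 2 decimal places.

In steady state, investment equals break-even investment: s·k^α = (n + g + δ)·k.
Dividing both sides by k: k^(1−α) = s / (n + g + δ).
k^0.66 = 0.25 / (0.005 + 0.028 + 0.045) = 0.25 / 0.078 = 3.2051
k* = 3.2051^(1/0.66) ≈ 5.8402
y* = (k*)^α = 5.8402^0.34 ≈ 1.8222
c* = (1 − s)·y* = (1 − 0.25) × 1.8222 ≈ 1.3667

c* = 1.37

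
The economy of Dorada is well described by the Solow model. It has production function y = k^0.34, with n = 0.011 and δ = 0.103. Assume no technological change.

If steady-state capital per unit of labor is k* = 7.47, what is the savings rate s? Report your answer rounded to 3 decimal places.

s ≈ 0.430

At the steady state, Δk = 0, so s·k^α = (n + δ)·k.
So s / (n + δ) = (k*)^(1−α) = 7.47^0.66 = 3.7704.
Therefore s = 3.7704 × (n + δ) = 3.7704 × 0.114 = 0.4298.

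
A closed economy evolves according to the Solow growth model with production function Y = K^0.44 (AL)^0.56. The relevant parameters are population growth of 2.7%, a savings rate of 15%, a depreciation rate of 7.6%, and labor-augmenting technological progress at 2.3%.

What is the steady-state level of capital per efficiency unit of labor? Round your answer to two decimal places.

k* ≈ 1.37

At the steady state, Δk = 0, so s·k^α = (n + g + δ)·k.
Dividing both sides by k: k^(1−α) = s / (n + g + δ).
k^0.56 = 0.15 / (0.027 + 0.023 + 0.076) = 0.15 / 0.126 = 1.1905
k* = 1.1905^(1/0.56) ≈ 1.3653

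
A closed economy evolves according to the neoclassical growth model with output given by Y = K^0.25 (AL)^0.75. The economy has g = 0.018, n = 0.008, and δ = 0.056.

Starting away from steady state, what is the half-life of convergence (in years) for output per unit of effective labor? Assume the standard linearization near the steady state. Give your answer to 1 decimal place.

Near the steady state the convergence rate is λ = (1 − α)(n + g + δ).
λ = (1 − 0.25) × 0.082 = 0.75 × 0.082 = 0.0615
Half-life = ln 2 / λ = 0.6931 / 0.0615 ≈ 11.27 years

about 11.3 years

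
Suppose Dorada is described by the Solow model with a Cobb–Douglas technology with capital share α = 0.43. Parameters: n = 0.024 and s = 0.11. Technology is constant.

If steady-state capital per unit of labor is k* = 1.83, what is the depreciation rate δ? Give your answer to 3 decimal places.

Steady state requires s·f(k) = (n + δ)·k, i.e. s·k^α = (n + δ)·k.
So s / (n + δ) = (k*)^(1−α) = 1.83^0.57 = 1.4112.
Therefore n + δ = s / 1.4112 = 0.11 / 1.4112 = 0.0779, so δ = 0.0779 − 0.024 = 0.0539.

δ ≈ 0.054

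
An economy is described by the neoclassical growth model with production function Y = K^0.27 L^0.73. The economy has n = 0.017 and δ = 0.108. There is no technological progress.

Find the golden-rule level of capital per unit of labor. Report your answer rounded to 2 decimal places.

k_gold ≈ 2.87

The golden rule sets f'(k) = n + δ, i.e. α·k^(α−1) = n + δ.
So k^(1−α) = α / (n + δ) = 0.27 / 0.125 = 2.1600.
k_gold = 2.1600^(1/0.73) ≈ 2.8718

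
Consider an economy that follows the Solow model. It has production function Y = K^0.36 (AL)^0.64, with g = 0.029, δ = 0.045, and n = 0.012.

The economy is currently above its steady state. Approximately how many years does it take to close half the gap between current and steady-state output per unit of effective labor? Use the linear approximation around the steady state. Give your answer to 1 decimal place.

Near the steady state the convergence rate is λ = (1 − α)(n + g + δ).
λ = (1 − 0.36) × 0.086 = 0.64 × 0.086 = 0.05504
Half-life = ln 2 / λ = 0.6931 / 0.05504 ≈ 12.59 years

half-life ≈ 12.6 years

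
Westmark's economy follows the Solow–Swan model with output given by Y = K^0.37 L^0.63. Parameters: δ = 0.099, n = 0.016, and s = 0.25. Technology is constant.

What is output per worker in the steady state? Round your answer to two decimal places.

Steady state requires s·f(k) = (n + δ)·k, i.e. s·k^α = (n + δ)·k.
Dividing both sides by k: k^(1−α) = s / (n + δ).
k^0.63 = 0.25 / (0.016 + 0.099) = 0.25 / 0.115 = 2.1739
k* = 2.1739^(1/0.63) ≈ 3.4301
y* = (k*)^α = 3.4301^0.37 ≈ 1.5778

y* = 1.58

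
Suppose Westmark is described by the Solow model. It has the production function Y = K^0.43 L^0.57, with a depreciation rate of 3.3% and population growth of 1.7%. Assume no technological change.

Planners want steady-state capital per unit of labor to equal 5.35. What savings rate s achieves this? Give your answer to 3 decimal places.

At the steady state, Δk = 0, so s·k^α = (n + δ)·k.
So s / (n + δ) = (k*)^(1−α) = 5.35^0.57 = 2.6011.
Therefore s = 2.6011 × (n + δ) = 2.6011 × 0.050 = 0.1301.

s ≈ 0.130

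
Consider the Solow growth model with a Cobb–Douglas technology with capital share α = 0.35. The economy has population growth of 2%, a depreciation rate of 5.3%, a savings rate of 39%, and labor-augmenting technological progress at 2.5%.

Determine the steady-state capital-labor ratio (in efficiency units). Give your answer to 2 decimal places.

In steady state, investment equals break-even investment: s·k^α = (n + g + δ)·k.
Rearranging, k^(1−α) = s / (n + g + δ).
k^0.65 = 0.39 / (0.020 + 0.025 + 0.053) = 0.39 / 0.098 = 3.9796
k* = 3.9796^(1/0.65) ≈ 8.3720

k* = 8.37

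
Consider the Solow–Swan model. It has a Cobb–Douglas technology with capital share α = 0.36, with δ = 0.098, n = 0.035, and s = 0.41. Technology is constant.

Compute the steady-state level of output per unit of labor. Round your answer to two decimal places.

y* = 1.88

At the steady state, Δk = 0, so s·k^α = (n + δ)·k.
Rearranging, k^(1−α) = s / (n + δ).
k^0.64 = 0.41 / (0.035 + 0.098) = 0.41 / 0.133 = 3.0827
k* = 3.0827^(1/0.64) ≈ 5.8070
y* = (k*)^α = 5.8070^0.36 ≈ 1.8837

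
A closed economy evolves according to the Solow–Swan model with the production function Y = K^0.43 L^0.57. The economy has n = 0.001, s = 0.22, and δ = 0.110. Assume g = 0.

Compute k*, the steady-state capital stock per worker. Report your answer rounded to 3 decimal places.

At the steady state, Δk = 0, so s·k^α = (n + δ)·k.
Rearranging, k^(1−α) = s / (n + δ).
k^0.57 = 0.22 / (0.001 + 0.110) = 0.22 / 0.111 = 1.9820
k* = 1.9820^(1/0.57) ≈ 3.3207

k* ≈ 3.321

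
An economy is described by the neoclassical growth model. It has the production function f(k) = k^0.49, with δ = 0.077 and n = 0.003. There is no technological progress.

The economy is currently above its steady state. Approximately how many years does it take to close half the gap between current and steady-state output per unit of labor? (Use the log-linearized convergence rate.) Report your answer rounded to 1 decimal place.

Near the steady state the convergence rate is λ = (1 − α)(n + δ).
λ = (1 − 0.49) × 0.080 = 0.51 × 0.080 = 0.0408
Half-life = ln 2 / λ = 0.6931 / 0.0408 ≈ 16.99 years

half-life ≈ 17.0 years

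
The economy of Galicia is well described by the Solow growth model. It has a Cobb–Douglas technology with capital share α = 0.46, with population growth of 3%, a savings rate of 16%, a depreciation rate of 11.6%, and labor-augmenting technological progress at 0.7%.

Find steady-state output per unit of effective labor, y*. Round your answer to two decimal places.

In steady state, investment equals break-even investment: s·k^α = (n + g + δ)·k.
Rearranging, k^(1−α) = s / (n + g + δ).
k^0.54 = 0.16 / (0.030 + 0.007 + 0.116) = 0.16 / 0.153 = 1.0458
k* = 1.0458^(1/0.54) ≈ 1.0865
y* = (k*)^α = 1.0865^0.46 ≈ 1.0389

y* = 1.04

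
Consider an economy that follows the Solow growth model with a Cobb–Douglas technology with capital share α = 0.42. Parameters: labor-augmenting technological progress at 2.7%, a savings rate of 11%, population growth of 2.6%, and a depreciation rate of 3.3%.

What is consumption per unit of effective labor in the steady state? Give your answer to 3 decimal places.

c* ≈ 1.064

At the steady state, Δk = 0, so s·k^α = (n + g + δ)·k.
Dividing both sides by k: k^(1−α) = s / (n + g + δ).
k^0.58 = 0.11 / (0.026 + 0.027 + 0.033) = 0.11 / 0.086 = 1.2791
k* = 1.2791^(1/0.58) ≈ 1.5287
y* = (k*)^α = 1.5287^0.42 ≈ 1.1951
c* = (1 − s)·y* = (1 − 0.11) × 1.1951 ≈ 1.0636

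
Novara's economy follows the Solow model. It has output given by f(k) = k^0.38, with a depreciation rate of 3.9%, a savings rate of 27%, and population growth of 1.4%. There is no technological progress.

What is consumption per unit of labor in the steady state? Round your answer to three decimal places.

c* ≈ 1.980

In steady state, investment equals break-even investment: s·k^α = (n + δ)·k.
Rearranging, k^(1−α) = s / (n + δ).
k^0.62 = 0.27 / (0.014 + 0.039) = 0.27 / 0.053 = 5.0943
k* = 5.0943^(1/0.62) ≈ 13.8184
y* = (k*)^α = 13.8184^0.38 ≈ 2.7125
c* = (1 − s)·y* = (1 − 0.27) × 2.7125 ≈ 1.9801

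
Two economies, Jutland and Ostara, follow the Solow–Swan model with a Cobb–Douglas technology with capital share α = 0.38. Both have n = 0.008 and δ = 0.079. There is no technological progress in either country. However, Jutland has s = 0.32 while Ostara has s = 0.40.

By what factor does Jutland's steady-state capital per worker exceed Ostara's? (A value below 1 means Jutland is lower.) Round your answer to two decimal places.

k*_J / k*_O ≈ 0.70

Steady-state k* = [s/(n + δ)]^(1/(1−α)), so the ratio is [ (s_J/(n + δ)_J) / (s_O/(n + δ)_O) ]^1.6129.
s_J/(n + δ)_J = 0.32/0.087 = 3.6782; s_O/(n + δ)_O = 0.40/0.087 = 4.5977.
Ratio = (3.6782/4.5977)^1.6129 = 0.8000^1.6129 ≈ 0.6977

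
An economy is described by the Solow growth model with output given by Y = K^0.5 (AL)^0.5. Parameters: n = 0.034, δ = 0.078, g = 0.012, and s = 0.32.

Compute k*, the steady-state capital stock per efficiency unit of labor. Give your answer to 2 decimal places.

In steady state, investment equals break-even investment: s·k^α = (n + g + δ)·k.
Rearranging, k^(1−α) = s / (n + g + δ).
k^0.5 = 0.32 / (0.034 + 0.012 + 0.078) = 0.32 / 0.124 = 2.5806
k* = 2.5806^(1/0.5) ≈ 6.6595

k* = 6.66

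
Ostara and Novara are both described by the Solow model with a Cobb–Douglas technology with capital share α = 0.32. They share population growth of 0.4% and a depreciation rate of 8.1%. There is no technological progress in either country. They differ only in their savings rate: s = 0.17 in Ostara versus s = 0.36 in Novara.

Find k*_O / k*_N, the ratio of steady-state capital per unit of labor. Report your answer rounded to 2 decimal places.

Steady-state k* = [s/(n + δ)]^(1/(1−α)), so the ratio is [ (s_O/(n + δ)_O) / (s_N/(n + δ)_N) ]^1.4706.
s_O/(n + δ)_O = 0.17/0.085 = 2.0000; s_N/(n + δ)_N = 0.36/0.085 = 4.2353.
Ratio = (2.0000/4.2353)^1.4706 = 0.4722^1.4706 ≈ 0.3317

ratio ≈ 0.33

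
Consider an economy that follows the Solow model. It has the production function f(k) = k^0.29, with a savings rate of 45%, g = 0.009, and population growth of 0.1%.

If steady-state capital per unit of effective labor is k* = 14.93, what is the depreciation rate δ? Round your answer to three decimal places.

In steady state, investment equals break-even investment: s·k^α = (n + g + δ)·k.
So s / (n + g + δ) = (k*)^(1−α) = 14.93^0.71 = 6.8168.
Therefore n + g + δ = s / 6.8168 = 0.45 / 6.8168 = 0.0660, so δ = 0.0660 − 0.010 = 0.0560.

δ ≈ 0.056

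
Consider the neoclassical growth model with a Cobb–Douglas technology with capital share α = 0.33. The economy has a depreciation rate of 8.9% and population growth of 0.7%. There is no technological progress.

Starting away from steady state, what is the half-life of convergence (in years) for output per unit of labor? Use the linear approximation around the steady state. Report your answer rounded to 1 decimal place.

half-life ≈ 10.8 years

Near the steady state the convergence rate is λ = (1 − α)(n + δ).
λ = (1 − 0.33) × 0.096 = 0.67 × 0.096 = 0.06432
Half-life = ln 2 / λ = 0.6931 / 0.06432 ≈ 10.78 years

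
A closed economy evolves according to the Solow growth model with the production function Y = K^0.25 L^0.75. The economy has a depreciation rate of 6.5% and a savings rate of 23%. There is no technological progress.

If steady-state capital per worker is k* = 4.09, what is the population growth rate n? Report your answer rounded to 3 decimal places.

n ≈ 0.015

Steady state requires s·f(k) = (n + δ)·k, i.e. s·k^α = (n + δ)·k.
So s / (n + δ) = (k*)^(1−α) = 4.09^0.75 = 2.8760.
Therefore n + δ = s / 2.8760 = 0.23 / 2.8760 = 0.0800, so n = 0.0800 − 0.065 = 0.0150.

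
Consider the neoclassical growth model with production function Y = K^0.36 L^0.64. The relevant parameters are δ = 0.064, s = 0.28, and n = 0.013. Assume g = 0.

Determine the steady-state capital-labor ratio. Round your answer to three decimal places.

At the steady state, Δk = 0, so s·k^α = (n + δ)·k.
Rearranging, k^(1−α) = s / (n + δ).
k^0.64 = 0.28 / (0.013 + 0.064) = 0.28 / 0.077 = 3.6364
k* = 3.6364^(1/0.64) ≈ 7.5171

k* ≈ 7.517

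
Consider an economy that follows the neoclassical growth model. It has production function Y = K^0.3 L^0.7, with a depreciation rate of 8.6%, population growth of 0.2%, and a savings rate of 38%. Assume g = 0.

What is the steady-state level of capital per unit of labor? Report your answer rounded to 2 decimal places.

In steady state, investment equals break-even investment: s·k^α = (n + δ)·k.
Rearranging, k^(1−α) = s / (n + δ).
k^0.7 = 0.38 / (0.002 + 0.086) = 0.38 / 0.088 = 4.3182
k* = 4.3182^(1/0.7) ≈ 8.0831

k* ≈ 8.08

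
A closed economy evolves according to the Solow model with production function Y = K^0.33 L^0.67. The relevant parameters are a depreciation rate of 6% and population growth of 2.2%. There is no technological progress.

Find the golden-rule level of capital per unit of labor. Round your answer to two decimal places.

The golden rule sets f'(k) = n + δ, i.e. α·k^(α−1) = n + δ.
So k^(1−α) = α / (n + δ) = 0.33 / 0.082 = 4.0244.
k_gold = 4.0244^(1/0.67) ≈ 7.9899

k_gold ≈ 7.99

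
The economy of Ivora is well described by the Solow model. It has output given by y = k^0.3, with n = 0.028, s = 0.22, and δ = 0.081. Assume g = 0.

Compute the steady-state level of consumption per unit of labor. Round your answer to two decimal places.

c* = 1.05

In steady state, investment equals break-even investment: s·k^α = (n + δ)·k.
Dividing both sides by k: k^(1−α) = s / (n + δ).
k^0.7 = 0.22 / (0.028 + 0.081) = 0.22 / 0.109 = 2.0183
k* = 2.0183^(1/0.7) ≈ 2.7271
y* = (k*)^α = 2.7271^0.3 ≈ 1.3512
c* = (1 − s)·y* = (1 − 0.22) × 1.3512 ≈ 1.0539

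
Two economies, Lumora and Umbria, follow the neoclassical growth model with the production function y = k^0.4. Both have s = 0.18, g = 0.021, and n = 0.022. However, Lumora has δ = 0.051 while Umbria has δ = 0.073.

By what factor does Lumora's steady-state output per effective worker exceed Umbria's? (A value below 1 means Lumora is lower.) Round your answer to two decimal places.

Steady-state y* = [s/(n + g + δ)]^(α/(1−α)), so the ratio is [ (s_L/(n + g + δ)_L) / (s_U/(n + g + δ)_U) ]^0.6667.
s_L/(n + g + δ)_L = 0.18/0.094 = 1.9149; s_U/(n + g + δ)_U = 0.18/0.116 = 1.5517.
Ratio = (1.9149/1.5517)^0.6667 = 1.2341^0.6667 ≈ 1.1505

y*_L / y*_U ≈ 1.15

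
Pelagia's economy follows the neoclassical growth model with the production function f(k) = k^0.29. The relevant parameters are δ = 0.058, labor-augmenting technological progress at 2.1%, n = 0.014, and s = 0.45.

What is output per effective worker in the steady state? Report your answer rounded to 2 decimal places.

y* = 1.90

In steady state, investment equals break-even investment: s·k^α = (n + g + δ)·k.
Dividing both sides by k: k^(1−α) = s / (n + g + δ).
k^0.71 = 0.45 / (0.014 + 0.021 + 0.058) = 0.45 / 0.093 = 4.8387
k* = 4.8387^(1/0.71) ≈ 9.2131
y* = (k*)^α = 9.2131^0.29 ≈ 1.9040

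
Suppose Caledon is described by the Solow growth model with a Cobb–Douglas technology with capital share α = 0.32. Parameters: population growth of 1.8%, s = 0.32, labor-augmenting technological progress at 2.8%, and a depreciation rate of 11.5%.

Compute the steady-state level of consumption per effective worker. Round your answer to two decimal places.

c* = 0.94

In steady state, investment equals break-even investment: s·k^α = (n + g + δ)·k.
Dividing both sides by k: k^(1−α) = s / (n + g + δ).
k^0.68 = 0.32 / (0.018 + 0.028 + 0.115) = 0.32 / 0.161 = 1.9876
k* = 1.9876^(1/0.68) ≈ 2.7461
y* = (k*)^α = 2.7461^0.32 ≈ 1.3816
c* = (1 − s)·y* = (1 − 0.32) × 1.3816 ≈ 0.9395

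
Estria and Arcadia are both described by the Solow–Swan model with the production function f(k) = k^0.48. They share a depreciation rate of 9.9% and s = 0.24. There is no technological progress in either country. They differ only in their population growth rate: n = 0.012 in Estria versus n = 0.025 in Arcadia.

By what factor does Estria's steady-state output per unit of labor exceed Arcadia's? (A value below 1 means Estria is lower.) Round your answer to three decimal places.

Steady-state y* = [s/(n + δ)]^(α/(1−α)), so the ratio is [ (s_E/(n + δ)_E) / (s_A/(n + δ)_A) ]^0.9231.
s_E/(n + δ)_E = 0.24/0.111 = 2.1622; s_A/(n + δ)_A = 0.24/0.124 = 1.9355.
Ratio = (2.1622/1.9355)^0.9231 = 1.1171^0.9231 ≈ 1.1076

ratio ≈ 1.108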